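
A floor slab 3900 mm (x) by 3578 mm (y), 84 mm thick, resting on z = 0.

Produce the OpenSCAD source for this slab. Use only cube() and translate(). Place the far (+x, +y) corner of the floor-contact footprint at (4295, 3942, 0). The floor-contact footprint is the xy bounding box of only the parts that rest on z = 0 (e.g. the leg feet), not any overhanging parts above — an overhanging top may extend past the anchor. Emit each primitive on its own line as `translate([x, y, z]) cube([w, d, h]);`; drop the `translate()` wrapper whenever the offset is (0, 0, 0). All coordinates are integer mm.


translate([395, 364, 0]) cube([3900, 3578, 84]);


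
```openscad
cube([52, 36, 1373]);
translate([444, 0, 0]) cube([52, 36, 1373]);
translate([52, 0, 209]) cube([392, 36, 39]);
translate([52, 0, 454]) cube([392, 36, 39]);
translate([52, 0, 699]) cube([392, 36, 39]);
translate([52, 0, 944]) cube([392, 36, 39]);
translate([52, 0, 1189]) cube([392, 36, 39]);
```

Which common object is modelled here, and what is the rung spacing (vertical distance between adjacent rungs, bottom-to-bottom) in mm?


A ladder. The rung spacing is 245 mm.

Two tall 52×36 posts with 5 short bars between them — a ladder. Adjacent rungs sit at z = 209 and z = 454, so the spacing is 454 − 209 = 245 mm.


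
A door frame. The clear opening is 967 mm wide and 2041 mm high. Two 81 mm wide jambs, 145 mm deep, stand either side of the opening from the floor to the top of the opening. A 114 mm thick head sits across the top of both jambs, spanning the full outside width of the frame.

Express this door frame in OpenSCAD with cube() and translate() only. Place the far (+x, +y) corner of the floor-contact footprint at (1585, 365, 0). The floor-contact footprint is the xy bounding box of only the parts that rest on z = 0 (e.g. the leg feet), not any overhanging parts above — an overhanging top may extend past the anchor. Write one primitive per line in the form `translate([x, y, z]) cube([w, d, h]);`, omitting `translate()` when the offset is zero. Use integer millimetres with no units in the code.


translate([456, 220, 0]) cube([81, 145, 2041]);
translate([1504, 220, 0]) cube([81, 145, 2041]);
translate([456, 220, 2041]) cube([1129, 145, 114]);


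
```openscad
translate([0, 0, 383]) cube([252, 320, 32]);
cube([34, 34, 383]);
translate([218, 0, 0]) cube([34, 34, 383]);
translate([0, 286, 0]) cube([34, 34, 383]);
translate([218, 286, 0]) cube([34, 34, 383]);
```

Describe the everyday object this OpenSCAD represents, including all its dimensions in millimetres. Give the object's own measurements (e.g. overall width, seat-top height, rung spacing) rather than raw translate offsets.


A four-legged stool. The seat is a 252×320×32 mm slab whose top surface is at z = 415 mm; four square legs, each 34×34 mm in cross-section, run from the floor (z = 0) to the underside of the seat, each flush with a corner of the seat.


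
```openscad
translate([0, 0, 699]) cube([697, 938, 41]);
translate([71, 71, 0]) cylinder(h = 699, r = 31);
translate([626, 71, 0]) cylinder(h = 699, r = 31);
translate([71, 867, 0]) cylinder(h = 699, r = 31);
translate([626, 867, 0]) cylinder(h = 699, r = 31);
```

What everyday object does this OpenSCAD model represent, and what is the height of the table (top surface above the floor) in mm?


A table. The table height is 740 mm.

A 697×938×41 slab sits at z = 699 on four Ø62 mm round legs — a table. The top surface is at 699 + 41 = 740 mm.


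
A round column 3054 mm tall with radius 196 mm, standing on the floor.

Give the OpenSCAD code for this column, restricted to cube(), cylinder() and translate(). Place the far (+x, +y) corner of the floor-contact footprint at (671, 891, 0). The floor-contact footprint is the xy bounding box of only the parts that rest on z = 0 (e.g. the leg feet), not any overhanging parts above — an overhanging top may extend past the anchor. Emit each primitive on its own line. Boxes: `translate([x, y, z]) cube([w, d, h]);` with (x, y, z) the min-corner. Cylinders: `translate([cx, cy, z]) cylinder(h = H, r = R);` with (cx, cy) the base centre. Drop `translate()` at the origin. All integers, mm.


translate([475, 695, 0]) cylinder(h = 3054, r = 196);


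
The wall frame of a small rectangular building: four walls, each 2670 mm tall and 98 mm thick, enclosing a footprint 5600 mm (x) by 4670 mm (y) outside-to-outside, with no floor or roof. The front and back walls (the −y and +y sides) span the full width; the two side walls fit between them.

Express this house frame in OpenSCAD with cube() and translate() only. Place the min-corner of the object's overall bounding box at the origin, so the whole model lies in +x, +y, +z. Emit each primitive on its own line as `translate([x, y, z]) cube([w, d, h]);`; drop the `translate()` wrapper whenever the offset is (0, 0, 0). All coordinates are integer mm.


cube([5600, 98, 2670]);
translate([0, 4572, 0]) cube([5600, 98, 2670]);
translate([0, 98, 0]) cube([98, 4474, 2670]);
translate([5502, 98, 0]) cube([98, 4474, 2670]);


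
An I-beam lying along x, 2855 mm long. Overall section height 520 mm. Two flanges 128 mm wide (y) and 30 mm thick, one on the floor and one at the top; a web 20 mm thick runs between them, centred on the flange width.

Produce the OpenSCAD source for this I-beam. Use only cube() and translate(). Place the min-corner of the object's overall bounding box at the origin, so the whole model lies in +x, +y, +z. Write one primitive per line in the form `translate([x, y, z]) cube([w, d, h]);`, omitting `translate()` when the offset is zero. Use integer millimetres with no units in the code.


cube([2855, 128, 30]);
translate([0, 54, 30]) cube([2855, 20, 460]);
translate([0, 0, 490]) cube([2855, 128, 30]);


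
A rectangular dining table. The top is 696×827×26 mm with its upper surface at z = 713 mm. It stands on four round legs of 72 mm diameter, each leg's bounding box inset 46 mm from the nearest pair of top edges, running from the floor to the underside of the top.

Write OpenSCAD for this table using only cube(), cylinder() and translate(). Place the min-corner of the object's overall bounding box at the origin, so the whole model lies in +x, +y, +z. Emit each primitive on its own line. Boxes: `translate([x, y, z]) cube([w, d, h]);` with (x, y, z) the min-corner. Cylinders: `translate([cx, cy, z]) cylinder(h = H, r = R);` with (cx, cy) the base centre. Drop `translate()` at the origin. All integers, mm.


translate([0, 0, 687]) cube([696, 827, 26]);
translate([82, 82, 0]) cylinder(h = 687, r = 36);
translate([614, 82, 0]) cylinder(h = 687, r = 36);
translate([82, 745, 0]) cylinder(h = 687, r = 36);
translate([614, 745, 0]) cylinder(h = 687, r = 36);


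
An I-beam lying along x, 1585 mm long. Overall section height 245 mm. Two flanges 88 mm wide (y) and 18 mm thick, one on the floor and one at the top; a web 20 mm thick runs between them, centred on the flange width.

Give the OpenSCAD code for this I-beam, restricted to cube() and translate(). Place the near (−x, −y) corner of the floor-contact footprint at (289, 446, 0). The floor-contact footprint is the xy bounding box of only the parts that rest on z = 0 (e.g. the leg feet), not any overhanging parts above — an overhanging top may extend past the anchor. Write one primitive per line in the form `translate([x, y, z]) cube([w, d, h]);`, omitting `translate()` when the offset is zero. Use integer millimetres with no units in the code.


translate([289, 446, 0]) cube([1585, 88, 18]);
translate([289, 480, 18]) cube([1585, 20, 209]);
translate([289, 446, 227]) cube([1585, 88, 18]);


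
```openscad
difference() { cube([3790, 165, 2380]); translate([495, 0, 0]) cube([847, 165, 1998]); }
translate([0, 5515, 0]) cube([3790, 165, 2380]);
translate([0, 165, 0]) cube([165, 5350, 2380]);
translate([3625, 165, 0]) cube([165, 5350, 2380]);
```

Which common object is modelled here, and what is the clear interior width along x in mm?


A single room. The interior width is 3460 mm.

Four walls enclosing a rectangle with a door in the front wall — a room. Outside width 3790 minus two 165 mm walls gives 3460 mm.


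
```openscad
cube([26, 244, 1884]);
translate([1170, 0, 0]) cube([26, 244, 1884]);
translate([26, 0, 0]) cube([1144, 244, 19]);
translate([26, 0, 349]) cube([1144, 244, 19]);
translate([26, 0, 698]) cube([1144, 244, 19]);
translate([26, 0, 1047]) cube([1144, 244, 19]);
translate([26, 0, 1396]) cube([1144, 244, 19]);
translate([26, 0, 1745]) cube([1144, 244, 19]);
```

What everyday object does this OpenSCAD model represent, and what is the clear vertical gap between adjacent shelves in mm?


A bookshelf. The clear shelf gap is 330 mm.

Two tall side panels with 6 horizontal boards between them — a bookshelf. The first two shelf undersides are at z = 0 and z = 349; with shelf thickness 19, the clear gap is 349 − 0 − 19 = 330 mm.


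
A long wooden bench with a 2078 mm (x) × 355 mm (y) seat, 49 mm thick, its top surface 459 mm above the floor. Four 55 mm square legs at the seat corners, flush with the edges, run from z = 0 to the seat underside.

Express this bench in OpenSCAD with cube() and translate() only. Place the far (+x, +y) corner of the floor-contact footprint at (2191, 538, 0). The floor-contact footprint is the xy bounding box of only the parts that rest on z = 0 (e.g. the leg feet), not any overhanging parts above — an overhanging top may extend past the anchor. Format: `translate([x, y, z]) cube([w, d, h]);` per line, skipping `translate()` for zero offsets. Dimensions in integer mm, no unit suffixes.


// leg_h = 459 − 49 = 410
translate([113, 183, 410]) cube([2078, 355, 49]);
translate([113, 183, 0]) cube([55, 55, 410]);
translate([113, 483, 0]) cube([55, 55, 410]);
translate([2136, 183, 0]) cube([55, 55, 410]);
translate([2136, 483, 0]) cube([55, 55, 410]);


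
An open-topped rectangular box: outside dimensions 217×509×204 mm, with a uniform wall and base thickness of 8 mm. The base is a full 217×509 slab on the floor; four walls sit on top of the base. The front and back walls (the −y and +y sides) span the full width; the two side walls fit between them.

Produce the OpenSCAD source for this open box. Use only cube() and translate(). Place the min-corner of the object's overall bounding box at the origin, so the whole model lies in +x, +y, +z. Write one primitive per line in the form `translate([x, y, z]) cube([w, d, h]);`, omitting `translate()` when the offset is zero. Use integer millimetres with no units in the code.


cube([217, 509, 8]);
translate([0, 0, 8]) cube([217, 8, 196]);
translate([0, 501, 8]) cube([217, 8, 196]);
translate([0, 8, 8]) cube([8, 493, 196]);
translate([209, 8, 8]) cube([8, 493, 196]);


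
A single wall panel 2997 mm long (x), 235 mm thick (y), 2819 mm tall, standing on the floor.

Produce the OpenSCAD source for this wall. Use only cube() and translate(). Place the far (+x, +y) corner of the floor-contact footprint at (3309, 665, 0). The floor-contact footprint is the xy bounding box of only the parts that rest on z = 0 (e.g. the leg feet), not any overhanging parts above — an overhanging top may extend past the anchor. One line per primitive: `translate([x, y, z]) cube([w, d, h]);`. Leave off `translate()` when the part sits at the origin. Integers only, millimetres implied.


translate([312, 430, 0]) cube([2997, 235, 2819]);


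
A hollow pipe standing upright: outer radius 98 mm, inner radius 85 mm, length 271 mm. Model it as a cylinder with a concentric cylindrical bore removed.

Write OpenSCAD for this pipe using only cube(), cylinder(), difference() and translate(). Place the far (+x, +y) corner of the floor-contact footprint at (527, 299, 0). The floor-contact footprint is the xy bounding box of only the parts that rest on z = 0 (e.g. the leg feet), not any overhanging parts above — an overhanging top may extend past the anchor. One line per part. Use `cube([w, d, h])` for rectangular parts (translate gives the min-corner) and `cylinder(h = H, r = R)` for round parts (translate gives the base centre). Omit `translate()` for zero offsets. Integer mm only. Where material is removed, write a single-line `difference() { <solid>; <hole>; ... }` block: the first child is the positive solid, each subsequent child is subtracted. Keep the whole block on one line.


difference() { translate([429, 201, 0]) cylinder(h = 271, r = 98); translate([429, 201, 0]) cylinder(h = 271, r = 85); }


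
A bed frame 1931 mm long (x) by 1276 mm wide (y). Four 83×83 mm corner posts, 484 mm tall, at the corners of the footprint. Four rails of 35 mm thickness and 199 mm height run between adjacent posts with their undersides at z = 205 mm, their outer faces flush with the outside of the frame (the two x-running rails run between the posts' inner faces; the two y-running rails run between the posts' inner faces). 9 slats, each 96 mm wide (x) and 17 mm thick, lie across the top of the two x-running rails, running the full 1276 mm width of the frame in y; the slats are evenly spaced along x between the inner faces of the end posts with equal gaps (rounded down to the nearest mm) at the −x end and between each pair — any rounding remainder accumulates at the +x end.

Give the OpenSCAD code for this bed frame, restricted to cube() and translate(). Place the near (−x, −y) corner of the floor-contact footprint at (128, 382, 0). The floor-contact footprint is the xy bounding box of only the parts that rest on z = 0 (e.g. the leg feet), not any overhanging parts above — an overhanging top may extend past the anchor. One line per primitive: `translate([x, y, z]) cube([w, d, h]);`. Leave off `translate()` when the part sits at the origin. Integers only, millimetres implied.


// slat z = rail_z + rail_h = 205 + 199 = 404
// slat gap = ⌊(1765 − 9·96) / 10⌋ = 90
translate([128, 382, 0]) cube([83, 83, 484]);
translate([128, 1575, 0]) cube([83, 83, 484]);
translate([1976, 382, 0]) cube([83, 83, 484]);
translate([1976, 1575, 0]) cube([83, 83, 484]);
translate([211, 382, 205]) cube([1765, 35, 199]);
translate([211, 1623, 205]) cube([1765, 35, 199]);
translate([128, 465, 205]) cube([35, 1110, 199]);
translate([2024, 465, 205]) cube([35, 1110, 199]);
translate([301, 382, 404]) cube([96, 1276, 17]);
translate([487, 382, 404]) cube([96, 1276, 17]);
translate([673, 382, 404]) cube([96, 1276, 17]);
translate([859, 382, 404]) cube([96, 1276, 17]);
translate([1045, 382, 404]) cube([96, 1276, 17]);
translate([1231, 382, 404]) cube([96, 1276, 17]);
translate([1417, 382, 404]) cube([96, 1276, 17]);
translate([1603, 382, 404]) cube([96, 1276, 17]);
translate([1789, 382, 404]) cube([96, 1276, 17]);


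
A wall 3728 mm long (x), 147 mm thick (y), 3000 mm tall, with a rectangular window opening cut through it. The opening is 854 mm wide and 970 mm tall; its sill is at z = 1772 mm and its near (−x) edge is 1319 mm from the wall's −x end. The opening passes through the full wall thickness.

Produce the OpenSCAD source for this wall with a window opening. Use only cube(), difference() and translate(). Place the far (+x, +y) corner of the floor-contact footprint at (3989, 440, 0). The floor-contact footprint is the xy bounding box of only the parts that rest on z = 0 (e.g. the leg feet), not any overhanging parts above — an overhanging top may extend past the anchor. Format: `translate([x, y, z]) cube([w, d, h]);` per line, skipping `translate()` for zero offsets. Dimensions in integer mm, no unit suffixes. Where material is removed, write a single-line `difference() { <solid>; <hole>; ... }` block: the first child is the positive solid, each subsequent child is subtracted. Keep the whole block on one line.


difference() { translate([261, 293, 0]) cube([3728, 147, 3000]); translate([1580, 293, 1772]) cube([854, 147, 970]); }


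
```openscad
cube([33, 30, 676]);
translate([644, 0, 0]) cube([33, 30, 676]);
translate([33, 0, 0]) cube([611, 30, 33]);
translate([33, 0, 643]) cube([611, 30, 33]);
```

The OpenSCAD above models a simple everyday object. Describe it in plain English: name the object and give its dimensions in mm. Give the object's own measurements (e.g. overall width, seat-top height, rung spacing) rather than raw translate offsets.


A rectangular picture frame lying in the x–z plane (depth along y). The opening is 611 mm wide (x) by 610 mm tall (z), surrounded by a border 33 mm wide on all four sides. The frame is 30 mm deep and is made of two full-height vertical stiles with two horizontal rails fitted between them.


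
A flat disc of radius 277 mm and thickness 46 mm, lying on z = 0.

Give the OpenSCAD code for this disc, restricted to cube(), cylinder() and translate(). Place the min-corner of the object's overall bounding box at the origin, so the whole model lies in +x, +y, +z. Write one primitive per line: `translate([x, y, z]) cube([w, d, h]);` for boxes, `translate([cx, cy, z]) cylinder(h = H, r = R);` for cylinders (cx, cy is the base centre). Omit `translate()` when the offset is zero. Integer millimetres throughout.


translate([277, 277, 0]) cylinder(h = 46, r = 277);


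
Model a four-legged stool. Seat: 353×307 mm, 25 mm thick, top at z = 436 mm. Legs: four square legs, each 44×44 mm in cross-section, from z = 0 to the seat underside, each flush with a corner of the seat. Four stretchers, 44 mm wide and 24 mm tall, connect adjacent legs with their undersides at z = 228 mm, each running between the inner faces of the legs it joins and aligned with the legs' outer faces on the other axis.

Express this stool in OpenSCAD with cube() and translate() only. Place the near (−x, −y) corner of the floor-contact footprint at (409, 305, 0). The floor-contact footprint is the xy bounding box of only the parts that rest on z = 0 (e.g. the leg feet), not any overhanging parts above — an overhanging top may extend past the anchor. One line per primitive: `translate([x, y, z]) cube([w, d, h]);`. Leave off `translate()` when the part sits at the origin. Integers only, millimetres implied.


translate([409, 305, 411]) cube([353, 307, 25]);
translate([409, 305, 0]) cube([44, 44, 411]);
translate([718, 305, 0]) cube([44, 44, 411]);
translate([409, 568, 0]) cube([44, 44, 411]);
translate([718, 568, 0]) cube([44, 44, 411]);
translate([453, 305, 228]) cube([265, 44, 24]);
translate([453, 568, 228]) cube([265, 44, 24]);
translate([409, 349, 228]) cube([44, 219, 24]);
translate([718, 349, 228]) cube([44, 219, 24]);


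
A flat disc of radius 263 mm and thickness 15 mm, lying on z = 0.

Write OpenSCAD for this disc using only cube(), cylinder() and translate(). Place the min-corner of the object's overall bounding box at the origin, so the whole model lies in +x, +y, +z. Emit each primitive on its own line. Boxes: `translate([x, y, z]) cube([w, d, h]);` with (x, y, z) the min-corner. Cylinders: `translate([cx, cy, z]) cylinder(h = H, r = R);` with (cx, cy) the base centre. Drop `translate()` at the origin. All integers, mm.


translate([263, 263, 0]) cylinder(h = 15, r = 263);


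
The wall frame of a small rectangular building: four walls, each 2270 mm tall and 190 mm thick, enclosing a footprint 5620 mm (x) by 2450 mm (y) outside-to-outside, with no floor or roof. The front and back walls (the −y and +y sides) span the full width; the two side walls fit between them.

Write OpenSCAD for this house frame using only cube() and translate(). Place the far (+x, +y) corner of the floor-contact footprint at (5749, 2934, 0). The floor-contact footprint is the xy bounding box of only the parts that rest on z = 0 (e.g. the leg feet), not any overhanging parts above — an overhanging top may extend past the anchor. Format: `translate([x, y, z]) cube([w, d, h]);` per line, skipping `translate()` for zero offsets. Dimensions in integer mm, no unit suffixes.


translate([129, 484, 0]) cube([5620, 190, 2270]);
translate([129, 2744, 0]) cube([5620, 190, 2270]);
translate([129, 674, 0]) cube([190, 2070, 2270]);
translate([5559, 674, 0]) cube([190, 2070, 2270]);


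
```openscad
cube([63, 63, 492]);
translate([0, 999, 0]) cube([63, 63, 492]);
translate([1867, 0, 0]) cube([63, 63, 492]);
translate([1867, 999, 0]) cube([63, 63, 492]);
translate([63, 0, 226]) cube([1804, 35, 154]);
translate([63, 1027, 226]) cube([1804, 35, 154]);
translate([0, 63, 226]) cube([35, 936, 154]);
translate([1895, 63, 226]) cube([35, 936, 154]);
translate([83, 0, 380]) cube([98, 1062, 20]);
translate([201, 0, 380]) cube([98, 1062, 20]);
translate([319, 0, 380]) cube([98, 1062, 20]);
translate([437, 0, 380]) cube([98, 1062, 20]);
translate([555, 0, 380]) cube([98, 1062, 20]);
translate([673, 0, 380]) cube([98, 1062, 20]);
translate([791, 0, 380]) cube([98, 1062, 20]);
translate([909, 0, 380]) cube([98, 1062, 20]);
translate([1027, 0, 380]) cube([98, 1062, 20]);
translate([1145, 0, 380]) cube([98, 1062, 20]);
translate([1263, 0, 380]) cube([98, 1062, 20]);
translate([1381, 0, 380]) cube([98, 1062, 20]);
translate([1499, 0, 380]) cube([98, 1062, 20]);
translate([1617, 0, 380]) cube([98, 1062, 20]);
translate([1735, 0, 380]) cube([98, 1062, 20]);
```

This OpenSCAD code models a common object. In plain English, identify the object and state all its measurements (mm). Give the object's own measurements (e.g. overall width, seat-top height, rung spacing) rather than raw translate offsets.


A bed frame 1930 mm long (x) by 1062 mm wide (y). Four 63×63 mm corner posts, 492 mm tall, at the corners of the footprint. Four rails of 35 mm thickness and 154 mm height run between adjacent posts with their undersides at z = 226 mm, their outer faces flush with the outside of the frame (the two x-running rails run between the posts' inner faces; the two y-running rails run between the posts' inner faces). 15 slats, each 98 mm wide (x) and 20 mm thick, lie across the top of the two x-running rails, running the full 1062 mm width of the frame in y; along x they sit between the end posts with a 20 mm gap after the −x posts and between neighbouring slats, leaving 34 mm before the +x posts.


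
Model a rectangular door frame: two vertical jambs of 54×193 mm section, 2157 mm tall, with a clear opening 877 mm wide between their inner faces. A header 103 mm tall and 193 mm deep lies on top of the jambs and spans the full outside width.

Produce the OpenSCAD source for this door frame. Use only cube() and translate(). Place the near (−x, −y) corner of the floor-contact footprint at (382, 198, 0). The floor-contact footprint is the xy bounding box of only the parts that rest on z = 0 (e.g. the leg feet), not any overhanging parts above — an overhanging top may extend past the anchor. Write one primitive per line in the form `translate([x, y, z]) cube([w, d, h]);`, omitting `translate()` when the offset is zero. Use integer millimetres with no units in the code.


translate([382, 198, 0]) cube([54, 193, 2157]);
translate([1313, 198, 0]) cube([54, 193, 2157]);
translate([382, 198, 2157]) cube([985, 193, 103]);


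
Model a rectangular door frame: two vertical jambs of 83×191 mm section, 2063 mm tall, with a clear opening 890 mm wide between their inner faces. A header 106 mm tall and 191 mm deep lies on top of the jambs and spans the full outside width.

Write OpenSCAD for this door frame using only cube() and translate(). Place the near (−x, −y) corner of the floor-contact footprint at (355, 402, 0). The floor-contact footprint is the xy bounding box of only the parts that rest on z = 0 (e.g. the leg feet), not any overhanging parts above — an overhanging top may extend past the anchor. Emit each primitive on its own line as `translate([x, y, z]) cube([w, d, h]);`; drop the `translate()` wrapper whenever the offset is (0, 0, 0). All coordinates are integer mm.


translate([355, 402, 0]) cube([83, 191, 2063]);
translate([1328, 402, 0]) cube([83, 191, 2063]);
translate([355, 402, 2063]) cube([1056, 191, 106]);


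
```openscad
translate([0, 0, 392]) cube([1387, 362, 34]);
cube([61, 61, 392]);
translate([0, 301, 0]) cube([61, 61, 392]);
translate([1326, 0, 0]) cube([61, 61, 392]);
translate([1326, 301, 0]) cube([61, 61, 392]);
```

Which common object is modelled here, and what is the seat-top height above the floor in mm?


A bench. The seat-top height is 426 mm.

A long slab on four corner posts — a bench. The slab sits at z = 392 with thickness 34, so the top is 392 + 34 = 426 mm.


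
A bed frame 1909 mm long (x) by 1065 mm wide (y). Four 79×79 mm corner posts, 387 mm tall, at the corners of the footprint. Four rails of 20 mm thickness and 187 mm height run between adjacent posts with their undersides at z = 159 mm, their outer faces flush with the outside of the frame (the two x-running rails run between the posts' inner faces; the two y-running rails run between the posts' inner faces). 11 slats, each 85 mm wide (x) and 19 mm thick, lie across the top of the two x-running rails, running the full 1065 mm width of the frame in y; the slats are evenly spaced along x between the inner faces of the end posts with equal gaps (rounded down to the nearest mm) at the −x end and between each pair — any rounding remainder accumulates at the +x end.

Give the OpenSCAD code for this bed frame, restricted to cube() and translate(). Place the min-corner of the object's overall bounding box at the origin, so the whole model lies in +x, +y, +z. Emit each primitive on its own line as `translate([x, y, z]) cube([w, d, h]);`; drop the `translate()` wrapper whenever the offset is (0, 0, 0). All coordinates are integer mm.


cube([79, 79, 387]);
translate([0, 986, 0]) cube([79, 79, 387]);
translate([1830, 0, 0]) cube([79, 79, 387]);
translate([1830, 986, 0]) cube([79, 79, 387]);
translate([79, 0, 159]) cube([1751, 20, 187]);
translate([79, 1045, 159]) cube([1751, 20, 187]);
translate([0, 79, 159]) cube([20, 907, 187]);
translate([1889, 79, 159]) cube([20, 907, 187]);
translate([147, 0, 346]) cube([85, 1065, 19]);
translate([300, 0, 346]) cube([85, 1065, 19]);
translate([453, 0, 346]) cube([85, 1065, 19]);
translate([606, 0, 346]) cube([85, 1065, 19]);
translate([759, 0, 346]) cube([85, 1065, 19]);
translate([912, 0, 346]) cube([85, 1065, 19]);
translate([1065, 0, 346]) cube([85, 1065, 19]);
translate([1218, 0, 346]) cube([85, 1065, 19]);
translate([1371, 0, 346]) cube([85, 1065, 19]);
translate([1524, 0, 346]) cube([85, 1065, 19]);
translate([1677, 0, 346]) cube([85, 1065, 19]);


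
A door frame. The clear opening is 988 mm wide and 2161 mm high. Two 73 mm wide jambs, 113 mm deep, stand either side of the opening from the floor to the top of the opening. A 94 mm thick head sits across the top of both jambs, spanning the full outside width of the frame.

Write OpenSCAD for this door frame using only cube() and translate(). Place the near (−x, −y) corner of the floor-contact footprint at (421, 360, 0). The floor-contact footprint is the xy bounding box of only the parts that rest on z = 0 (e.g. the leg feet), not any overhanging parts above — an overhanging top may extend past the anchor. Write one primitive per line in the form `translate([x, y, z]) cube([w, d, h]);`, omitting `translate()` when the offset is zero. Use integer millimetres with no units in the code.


translate([421, 360, 0]) cube([73, 113, 2161]);
translate([1482, 360, 0]) cube([73, 113, 2161]);
translate([421, 360, 2161]) cube([1134, 113, 94]);


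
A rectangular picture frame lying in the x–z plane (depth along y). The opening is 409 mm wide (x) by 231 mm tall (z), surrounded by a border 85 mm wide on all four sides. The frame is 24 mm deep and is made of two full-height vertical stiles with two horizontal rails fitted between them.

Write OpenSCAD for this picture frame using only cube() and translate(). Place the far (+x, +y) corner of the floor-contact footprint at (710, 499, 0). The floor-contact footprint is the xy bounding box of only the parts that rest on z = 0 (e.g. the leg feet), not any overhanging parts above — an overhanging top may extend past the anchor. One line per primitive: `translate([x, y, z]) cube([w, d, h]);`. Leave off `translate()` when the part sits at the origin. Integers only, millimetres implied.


translate([131, 475, 0]) cube([85, 24, 401]);
translate([625, 475, 0]) cube([85, 24, 401]);
translate([216, 475, 0]) cube([409, 24, 85]);
translate([216, 475, 316]) cube([409, 24, 85]);


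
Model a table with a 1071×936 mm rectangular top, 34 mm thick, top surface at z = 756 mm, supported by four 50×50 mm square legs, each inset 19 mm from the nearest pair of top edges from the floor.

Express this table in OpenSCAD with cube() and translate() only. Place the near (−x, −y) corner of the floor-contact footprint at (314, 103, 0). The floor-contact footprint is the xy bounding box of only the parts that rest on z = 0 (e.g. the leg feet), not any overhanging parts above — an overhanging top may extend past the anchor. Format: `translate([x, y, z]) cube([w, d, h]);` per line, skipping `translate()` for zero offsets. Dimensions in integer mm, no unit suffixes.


// leg_h = 756 - 34 = 722
translate([295, 84, 722]) cube([1071, 936, 34]);
translate([314, 103, 0]) cube([50, 50, 722]);
translate([1297, 103, 0]) cube([50, 50, 722]);
translate([314, 951, 0]) cube([50, 50, 722]);
translate([1297, 951, 0]) cube([50, 50, 722]);


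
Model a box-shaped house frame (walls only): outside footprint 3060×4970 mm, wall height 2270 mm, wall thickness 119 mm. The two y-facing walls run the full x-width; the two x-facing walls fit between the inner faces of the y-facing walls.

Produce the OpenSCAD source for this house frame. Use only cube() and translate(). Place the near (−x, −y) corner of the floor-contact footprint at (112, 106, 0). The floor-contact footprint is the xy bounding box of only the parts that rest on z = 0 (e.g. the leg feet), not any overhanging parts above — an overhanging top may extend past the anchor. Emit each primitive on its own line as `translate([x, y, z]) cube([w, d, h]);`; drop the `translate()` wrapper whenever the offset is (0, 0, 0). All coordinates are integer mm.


translate([112, 106, 0]) cube([3060, 119, 2270]);
translate([112, 4957, 0]) cube([3060, 119, 2270]);
translate([112, 225, 0]) cube([119, 4732, 2270]);
translate([3053, 225, 0]) cube([119, 4732, 2270]);


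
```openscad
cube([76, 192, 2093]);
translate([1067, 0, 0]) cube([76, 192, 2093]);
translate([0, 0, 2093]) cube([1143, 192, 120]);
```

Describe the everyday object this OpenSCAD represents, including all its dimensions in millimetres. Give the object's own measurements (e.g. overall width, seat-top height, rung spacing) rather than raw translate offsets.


A door frame. The clear opening is 991 mm wide and 2093 mm high. Two 76 mm wide jambs, 192 mm deep, stand either side of the opening from the floor to the top of the opening. A 120 mm thick head sits across the top of both jambs, spanning the full outside width of the frame.


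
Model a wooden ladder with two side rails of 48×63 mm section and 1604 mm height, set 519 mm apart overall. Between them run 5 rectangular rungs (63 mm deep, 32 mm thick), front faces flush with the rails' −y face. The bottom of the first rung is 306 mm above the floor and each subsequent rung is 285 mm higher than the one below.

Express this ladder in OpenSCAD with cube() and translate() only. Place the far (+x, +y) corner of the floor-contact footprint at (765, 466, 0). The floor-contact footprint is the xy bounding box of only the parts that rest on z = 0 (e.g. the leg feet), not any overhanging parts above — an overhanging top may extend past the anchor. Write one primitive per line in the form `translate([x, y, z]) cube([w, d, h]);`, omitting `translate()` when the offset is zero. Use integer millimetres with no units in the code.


// rung span = 519 - 2*48 = 423
// rung[k] z = 306 + k*285
translate([246, 403, 0]) cube([48, 63, 1604]);
translate([717, 403, 0]) cube([48, 63, 1604]);
translate([294, 403, 306]) cube([423, 63, 32]);
translate([294, 403, 591]) cube([423, 63, 32]);
translate([294, 403, 876]) cube([423, 63, 32]);
translate([294, 403, 1161]) cube([423, 63, 32]);
translate([294, 403, 1446]) cube([423, 63, 32]);


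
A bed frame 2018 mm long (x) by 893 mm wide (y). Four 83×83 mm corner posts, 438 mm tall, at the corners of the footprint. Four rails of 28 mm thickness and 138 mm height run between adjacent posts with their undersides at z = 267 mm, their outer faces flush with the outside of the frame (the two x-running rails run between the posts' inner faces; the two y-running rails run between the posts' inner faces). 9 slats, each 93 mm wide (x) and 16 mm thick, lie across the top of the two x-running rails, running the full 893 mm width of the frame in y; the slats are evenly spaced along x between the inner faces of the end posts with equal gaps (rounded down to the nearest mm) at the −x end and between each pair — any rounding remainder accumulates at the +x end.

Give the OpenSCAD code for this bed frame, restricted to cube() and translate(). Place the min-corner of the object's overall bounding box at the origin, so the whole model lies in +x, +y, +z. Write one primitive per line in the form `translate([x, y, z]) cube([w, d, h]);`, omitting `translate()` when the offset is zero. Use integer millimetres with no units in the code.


// slat z = rail_z + rail_h = 267 + 138 = 405
// slat gap = ⌊(1852 − 9·93) / 10⌋ = 101
cube([83, 83, 438]);
translate([0, 810, 0]) cube([83, 83, 438]);
translate([1935, 0, 0]) cube([83, 83, 438]);
translate([1935, 810, 0]) cube([83, 83, 438]);
translate([83, 0, 267]) cube([1852, 28, 138]);
translate([83, 865, 267]) cube([1852, 28, 138]);
translate([0, 83, 267]) cube([28, 727, 138]);
translate([1990, 83, 267]) cube([28, 727, 138]);
translate([184, 0, 405]) cube([93, 893, 16]);
translate([378, 0, 405]) cube([93, 893, 16]);
translate([572, 0, 405]) cube([93, 893, 16]);
translate([766, 0, 405]) cube([93, 893, 16]);
translate([960, 0, 405]) cube([93, 893, 16]);
translate([1154, 0, 405]) cube([93, 893, 16]);
translate([1348, 0, 405]) cube([93, 893, 16]);
translate([1542, 0, 405]) cube([93, 893, 16]);
translate([1736, 0, 405]) cube([93, 893, 16]);


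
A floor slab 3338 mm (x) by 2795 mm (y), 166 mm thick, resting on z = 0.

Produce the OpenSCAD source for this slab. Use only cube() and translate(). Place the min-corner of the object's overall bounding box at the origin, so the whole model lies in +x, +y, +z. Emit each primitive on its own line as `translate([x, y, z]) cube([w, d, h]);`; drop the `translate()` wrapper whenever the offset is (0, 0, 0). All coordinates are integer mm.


cube([3338, 2795, 166]);


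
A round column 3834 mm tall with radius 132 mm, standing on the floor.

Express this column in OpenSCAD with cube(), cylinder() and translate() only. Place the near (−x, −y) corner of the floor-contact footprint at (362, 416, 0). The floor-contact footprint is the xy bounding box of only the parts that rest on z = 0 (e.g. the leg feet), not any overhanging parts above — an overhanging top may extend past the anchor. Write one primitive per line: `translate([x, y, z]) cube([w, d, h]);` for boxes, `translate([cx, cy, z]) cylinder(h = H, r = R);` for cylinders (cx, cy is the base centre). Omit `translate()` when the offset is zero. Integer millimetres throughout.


translate([494, 548, 0]) cylinder(h = 3834, r = 132);


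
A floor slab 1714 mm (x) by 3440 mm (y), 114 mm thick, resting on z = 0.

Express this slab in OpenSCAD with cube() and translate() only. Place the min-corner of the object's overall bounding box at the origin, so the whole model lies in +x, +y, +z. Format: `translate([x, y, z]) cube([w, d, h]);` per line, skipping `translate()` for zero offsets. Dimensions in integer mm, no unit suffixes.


cube([1714, 3440, 114]);


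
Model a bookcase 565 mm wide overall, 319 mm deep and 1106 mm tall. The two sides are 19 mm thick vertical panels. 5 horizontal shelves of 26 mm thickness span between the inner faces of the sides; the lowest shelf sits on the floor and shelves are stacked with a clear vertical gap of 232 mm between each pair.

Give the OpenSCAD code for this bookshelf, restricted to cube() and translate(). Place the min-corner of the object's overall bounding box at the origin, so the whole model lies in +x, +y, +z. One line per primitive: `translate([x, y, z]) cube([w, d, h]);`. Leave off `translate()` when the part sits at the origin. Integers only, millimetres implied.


cube([19, 319, 1106]);
translate([546, 0, 0]) cube([19, 319, 1106]);
translate([19, 0, 0]) cube([527, 319, 26]);
translate([19, 0, 258]) cube([527, 319, 26]);
translate([19, 0, 516]) cube([527, 319, 26]);
translate([19, 0, 774]) cube([527, 319, 26]);
translate([19, 0, 1032]) cube([527, 319, 26]);


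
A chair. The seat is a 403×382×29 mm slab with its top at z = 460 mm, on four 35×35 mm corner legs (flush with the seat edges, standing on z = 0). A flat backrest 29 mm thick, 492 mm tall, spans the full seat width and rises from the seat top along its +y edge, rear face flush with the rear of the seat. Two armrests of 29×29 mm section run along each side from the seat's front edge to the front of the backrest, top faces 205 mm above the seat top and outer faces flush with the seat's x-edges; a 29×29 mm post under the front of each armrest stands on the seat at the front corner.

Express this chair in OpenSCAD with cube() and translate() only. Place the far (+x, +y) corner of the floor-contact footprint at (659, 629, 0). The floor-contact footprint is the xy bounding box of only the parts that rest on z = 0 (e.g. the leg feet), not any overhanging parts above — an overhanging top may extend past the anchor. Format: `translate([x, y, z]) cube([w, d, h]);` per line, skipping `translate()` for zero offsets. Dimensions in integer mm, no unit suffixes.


// leg_h = 460 - 29 = 431
// arm post h = 205 - 29 = 176
translate([256, 247, 431]) cube([403, 382, 29]);
translate([256, 247, 0]) cube([35, 35, 431]);
translate([624, 247, 0]) cube([35, 35, 431]);
translate([256, 594, 0]) cube([35, 35, 431]);
translate([624, 594, 0]) cube([35, 35, 431]);
translate([256, 600, 460]) cube([403, 29, 492]);
translate([256, 247, 636]) cube([29, 353, 29]);
translate([630, 247, 636]) cube([29, 353, 29]);
translate([256, 247, 460]) cube([29, 29, 176]);
translate([630, 247, 460]) cube([29, 29, 176]);


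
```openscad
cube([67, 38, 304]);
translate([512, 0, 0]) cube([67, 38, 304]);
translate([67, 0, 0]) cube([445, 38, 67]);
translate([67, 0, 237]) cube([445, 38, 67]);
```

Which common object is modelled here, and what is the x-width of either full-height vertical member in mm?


A picture frame. The border width is 67 mm.

Four thin pieces enclosing a rectangular opening — a picture frame. The two full-height stiles are 304 mm tall; the top rail sits at z = 237 and is 67 mm tall, so the border above the opening is 304 − 237 = 67 mm, matching the stile x-width.


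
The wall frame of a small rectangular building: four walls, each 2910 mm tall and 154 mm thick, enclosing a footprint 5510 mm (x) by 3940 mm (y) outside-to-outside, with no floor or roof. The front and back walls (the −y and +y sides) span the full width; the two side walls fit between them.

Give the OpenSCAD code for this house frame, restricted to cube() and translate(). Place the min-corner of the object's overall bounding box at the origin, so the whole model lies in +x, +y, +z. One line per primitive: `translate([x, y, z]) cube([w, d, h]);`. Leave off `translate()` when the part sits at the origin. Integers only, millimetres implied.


cube([5510, 154, 2910]);
translate([0, 3786, 0]) cube([5510, 154, 2910]);
translate([0, 154, 0]) cube([154, 3632, 2910]);
translate([5356, 154, 0]) cube([154, 3632, 2910]);


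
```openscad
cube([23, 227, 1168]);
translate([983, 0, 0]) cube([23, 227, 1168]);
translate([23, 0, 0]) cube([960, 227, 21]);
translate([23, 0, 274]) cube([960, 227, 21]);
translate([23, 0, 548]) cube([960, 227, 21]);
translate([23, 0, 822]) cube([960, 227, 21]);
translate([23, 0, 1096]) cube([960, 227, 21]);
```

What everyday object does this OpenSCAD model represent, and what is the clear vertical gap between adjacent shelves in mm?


A bookshelf. The clear shelf gap is 253 mm.

Two tall side panels with 5 horizontal boards between them — a bookshelf. The first two shelf undersides are at z = 0 and z = 274; with shelf thickness 21, the clear gap is 274 − 0 − 21 = 253 mm.
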